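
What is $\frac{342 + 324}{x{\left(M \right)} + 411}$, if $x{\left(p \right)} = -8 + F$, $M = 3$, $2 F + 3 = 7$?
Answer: $\frac{74}{45} \approx 1.6444$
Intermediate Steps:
$F = 2$ ($F = - \frac{3}{2} + \frac{1}{2} \cdot 7 = - \frac{3}{2} + \frac{7}{2} = 2$)
$x{\left(p \right)} = -6$ ($x{\left(p \right)} = -8 + 2 = -6$)
$\frac{342 + 324}{x{\left(M \right)} + 411} = \frac{342 + 324}{-6 + 411} = \frac{666}{405} = 666 \cdot \frac{1}{405} = \frac{74}{45}$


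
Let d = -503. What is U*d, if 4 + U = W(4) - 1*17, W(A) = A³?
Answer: -21629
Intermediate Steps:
U = 43 (U = -4 + (4³ - 1*17) = -4 + (64 - 17) = -4 + 47 = 43)
U*d = 43*(-503) = -21629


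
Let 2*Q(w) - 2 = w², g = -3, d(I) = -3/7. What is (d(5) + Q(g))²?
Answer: 5041/196 ≈ 25.719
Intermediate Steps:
d(I) = -3/7 (d(I) = -3*⅐ = -3/7)
Q(w) = 1 + w²/2
(d(5) + Q(g))² = (-3/7 + (1 + (½)*(-3)²))² = (-3/7 + (1 + (½)*9))² = (-3/7 + (1 + 9/2))² = (-3/7 + 11/2)² = (71/14)² = 5041/196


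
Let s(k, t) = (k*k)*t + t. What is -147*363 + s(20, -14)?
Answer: -58975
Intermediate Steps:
s(k, t) = t + t*k² (s(k, t) = k²*t + t = t*k² + t = t + t*k²)
-147*363 + s(20, -14) = -147*363 - 14*(1 + 20²) = -53361 - 14*(1 + 400) = -53361 - 14*401 = -53361 - 5614 = -58975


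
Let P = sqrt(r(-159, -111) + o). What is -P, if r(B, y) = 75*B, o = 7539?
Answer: -I*sqrt(4386) ≈ -66.227*I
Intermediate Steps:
P = I*sqrt(4386) (P = sqrt(75*(-159) + 7539) = sqrt(-11925 + 7539) = sqrt(-4386) = I*sqrt(4386) ≈ 66.227*I)
-P = -I*sqrt(4386)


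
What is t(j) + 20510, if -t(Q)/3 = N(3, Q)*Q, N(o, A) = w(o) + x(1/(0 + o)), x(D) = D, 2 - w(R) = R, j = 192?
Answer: 20894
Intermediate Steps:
w(R) = 2 - R
N(o, A) = 2 + 1/o - o (N(o, A) = (2 - o) + 1/(0 + o) = (2 - o) + 1/o = 2 + 1/o - o)
t(Q) = 2*Q (t(Q) = -3*(2 + 1/3 - 1*3)*Q = -3*(2 + ⅓ - 3)*Q = -(-2)*Q = 2*Q)
t(j) + 20510 = 2*192 + 20510 = 384 + 20510 = 20894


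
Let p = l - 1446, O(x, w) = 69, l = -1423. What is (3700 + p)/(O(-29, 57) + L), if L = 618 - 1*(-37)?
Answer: 831/724 ≈ 1.1478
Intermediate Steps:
L = 655 (L = 618 + 37 = 655)
p = -2869 (p = -1423 - 1446 = -2869)
(3700 + p)/(O(-29, 57) + L) = (3700 - 2869)/(69 + 655) = 831/724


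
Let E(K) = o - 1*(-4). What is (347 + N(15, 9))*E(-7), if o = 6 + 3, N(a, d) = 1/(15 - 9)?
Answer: 27079/6 ≈ 4513.2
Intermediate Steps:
N(a, d) = ⅙ (N(a, d) = 1/6 = ⅙)
o = 9
E(K) = 13 (E(K) = 9 - 1*(-4) = 9 + 4 = 13)
(347 + N(15, 9))*E(-7) = (347 + ⅙)*13 = (2083/6)*13 = 27079/6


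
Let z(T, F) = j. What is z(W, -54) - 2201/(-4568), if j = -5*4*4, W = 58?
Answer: -363239/4568 ≈ -79.518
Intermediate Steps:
j = -80 (j = -20*4 = -80)
z(T, F) = -80
z(W, -54) - 2201/(-4568) = -80 - 2201/(-4568) = -80 - 2201*(-1)/4568 = -80 - 1*(-2201/4568) = -80 + 2201/4568 = -363239/4568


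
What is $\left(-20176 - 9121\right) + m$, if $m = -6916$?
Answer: $-36213$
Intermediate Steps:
$\left(-20176 - 9121\right) + m = \left(-20176 - 9121\right) - 6916 = -29297 - 6916 = -36213$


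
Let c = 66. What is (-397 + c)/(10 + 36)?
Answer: -331/46 ≈ -7.1956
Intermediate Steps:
(-397 + c)/(10 + 36) = (-397 + 66)/(10 + 36) = -331/46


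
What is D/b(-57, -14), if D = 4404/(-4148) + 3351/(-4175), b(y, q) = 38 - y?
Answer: -8071662/411300125 ≈ -0.019625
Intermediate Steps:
D = -8071662/4329475 (D = 4404*(-1/4148) + 3351*(-1/4175) = -1101/1037 - 3351/4175 = -8071662/4329475 ≈ -1.8644)
D/b(-57, -14) = -8071662/(4329475*(38 - 1*(-57))) = -8071662/(4329475*(38 + 57)) = -8071662/4329475/95 = -8071662/4329475*1/95 = -8071662/411300125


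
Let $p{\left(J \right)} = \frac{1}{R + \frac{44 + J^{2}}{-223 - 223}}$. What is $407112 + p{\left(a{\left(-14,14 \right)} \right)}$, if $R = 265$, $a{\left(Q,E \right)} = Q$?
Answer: $\frac{24009430423}{58975} \approx 4.0711 \cdot 10^{5}$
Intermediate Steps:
$p{\left(J \right)} = \frac{1}{\frac{59073}{223} - \frac{J^{2}}{446}}$ ($p{\left(J \right)} = \frac{1}{265 + \frac{44 + J^{2}}{-223 - 223}} = \frac{1}{265 + \frac{44 + J^{2}}{-446}} = \frac{1}{265 + \left(44 + J^{2}\right) \left(- \frac{1}{446}\right)} = \frac{1}{265 - \left(\frac{22}{223} + \frac{J^{2}}{446}\right)} = \frac{1}{\frac{59073}{223} - \frac{J^{2}}{446}}$)
$407112 + p{\left(a{\left(-14,14 \right)} \right)} = 407112 - \frac{446}{-118146 + \left(-14\right)^{2}} = 407112 - \frac{446}{-118146 + 196} = 407112 - \frac{446}{-117950} = 407112 - - \frac{223}{58975} = 407112 + \frac{223}{58975} = \frac{24009430423}{58975}$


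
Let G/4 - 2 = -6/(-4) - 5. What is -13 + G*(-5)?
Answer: 17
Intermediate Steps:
G = -6 (G = 8 + 4*(-6/(-4) - 5) = 8 + 4*(-6*(-¼) - 5) = 8 + 4*(3/2 - 5) = 8 + 4*(-7/2) = 8 - 14 = -6)
-13 + G*(-5) = -13 - 6*(-5) = -13 + 30 = 17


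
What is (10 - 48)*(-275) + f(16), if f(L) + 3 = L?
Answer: 10463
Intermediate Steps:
f(L) = -3 + L
(10 - 48)*(-275) + f(16) = (10 - 48)*(-275) + (-3 + 16) = -38*(-275) + 13 = 10450 + 13 = 10463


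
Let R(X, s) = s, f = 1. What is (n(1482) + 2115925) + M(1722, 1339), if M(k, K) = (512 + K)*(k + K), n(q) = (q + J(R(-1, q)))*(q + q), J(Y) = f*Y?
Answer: 16567132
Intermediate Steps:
J(Y) = Y (J(Y) = 1*Y = Y)
n(q) = 4*q**2 (n(q) = (q + q)*(q + q) = (2*q)*(2*q) = 4*q**2)
M(k, K) = (512 + K)*(K + k)
(n(1482) + 2115925) + M(1722, 1339) = (4*1482**2 + 2115925) + (1339**2 + 512*1339 + 512*1722 + 1339*1722) = (4*2196324 + 2115925) + (1792921 + 685568 + 881664 + 2305758) = (8785296 + 2115925) + 5665911 = 10901221 + 5665911 = 16567132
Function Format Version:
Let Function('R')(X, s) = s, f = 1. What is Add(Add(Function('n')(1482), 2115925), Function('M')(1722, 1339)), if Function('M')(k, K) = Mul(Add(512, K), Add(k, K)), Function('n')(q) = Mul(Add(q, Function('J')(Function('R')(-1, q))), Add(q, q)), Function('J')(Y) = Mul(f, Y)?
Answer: 16567132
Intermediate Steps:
Function('J')(Y) = Y (Function('J')(Y) = Mul(1, Y) = Y)
Function('n')(q) = Mul(4, Pow(q, 2)) (Function('n')(q) = Mul(Add(q, q), Add(q, q)) = Mul(Mul(2, q), Mul(2, q)) = Mul(4, Pow(q, 2)))
Function('M')(k, K) = Mul(Add(512, K), Add(K, k))
Add(Add(Function('n')(1482), 2115925), Function('M')(1722, 1339)) = Add(Add(Mul(4, Pow(1482, 2)), 2115925), Add(Pow(1339, 2), Mul(512, 1339), Mul(512, 1722), Mul(1339, 1722))) = Add(Add(Mul(4, 2196324), 2115925), Add(1792921, 685568, 881664, 2305758)) = Add(Add(8785296, 2115925), 5665911) = Add(10901221, 5665911) = 16567132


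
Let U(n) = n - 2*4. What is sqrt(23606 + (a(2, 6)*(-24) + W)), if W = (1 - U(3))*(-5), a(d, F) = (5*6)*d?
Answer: 2*sqrt(5534) ≈ 148.78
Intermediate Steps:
U(n) = -8 + n (U(n) = n - 8 = -8 + n)
a(d, F) = 30*d
W = -30 (W = (1 - (-8 + 3))*(-5) = (1 - 1*(-5))*(-5) = (1 + 5)*(-5) = 6*(-5) = -30)
sqrt(23606 + (a(2, 6)*(-24) + W)) = sqrt(23606 + ((30*2)*(-24) - 30)) = sqrt(23606 + (60*(-24) - 30)) = sqrt(23606 + (-1440 - 30)) = sqrt(23606 - 1470) = sqrt(22136) = 2*sqrt(5534)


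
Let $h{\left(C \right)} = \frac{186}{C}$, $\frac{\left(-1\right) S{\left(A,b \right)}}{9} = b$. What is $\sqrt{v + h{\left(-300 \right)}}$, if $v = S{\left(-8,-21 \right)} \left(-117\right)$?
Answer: $\frac{i \sqrt{2211362}}{10} \approx 148.71 i$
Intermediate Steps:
$S{\left(A,b \right)} = - 9 b$
$v = -22113$ ($v = \left(-9\right) \left(-21\right) \left(-117\right) = 189 \left(-117\right) = -22113$)
$\sqrt{v + h{\left(-300 \right)}} = \sqrt{-22113 + \frac{186}{-300}} = \sqrt{-22113 + 186 \left(- \frac{1}{300}\right)} = \sqrt{-22113 - \frac{31}{50}} = \sqrt{- \frac{1105681}{50}} = \frac{i \sqrt{2211362}}{10}$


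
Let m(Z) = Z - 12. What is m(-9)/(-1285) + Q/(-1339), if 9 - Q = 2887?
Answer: 3726349/1720615 ≈ 2.1657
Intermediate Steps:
Q = -2878 (Q = 9 - 1*2887 = 9 - 2887 = -2878)
m(Z) = -12 + Z
m(-9)/(-1285) + Q/(-1339) = (-12 - 9)/(-1285) - 2878/(-1339) = -21*(-1/1285) - 2878*(-1/1339) = 21/1285 + 2878/1339 = 3726349/1720615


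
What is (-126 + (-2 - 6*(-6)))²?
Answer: 8464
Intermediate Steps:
(-126 + (-2 - 6*(-6)))² = (-126 + (-2 + 36))² = (-126 + 34)² = (-92)² = 8464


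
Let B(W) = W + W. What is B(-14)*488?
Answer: -13664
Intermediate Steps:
B(W) = 2*W
B(-14)*488 = (2*(-14))*488 = -28*488 = -13664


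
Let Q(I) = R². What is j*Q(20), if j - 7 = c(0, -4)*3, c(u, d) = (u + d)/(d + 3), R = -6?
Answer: 684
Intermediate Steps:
c(u, d) = (d + u)/(3 + d)
Q(I) = 36 (Q(I) = (-6)² = 36)
j = 19 (j = 7 + ((-4 + 0)/(3 - 4))*3 = 7 + (-4/(-1))*3 = 7 - 1*(-4)*3 = 7 + 4*3 = 7 + 12 = 19)
j*Q(20) = 19*36 = 684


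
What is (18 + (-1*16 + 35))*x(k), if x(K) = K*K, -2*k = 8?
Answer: 592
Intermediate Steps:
k = -4 (k = -1/2*8 = -4)
x(K) = K**2
(18 + (-1*16 + 35))*x(k) = (18 + (-1*16 + 35))*(-4)**2 = (18 + (-16 + 35))*16 = (18 + 19)*16 = 37*16 = 592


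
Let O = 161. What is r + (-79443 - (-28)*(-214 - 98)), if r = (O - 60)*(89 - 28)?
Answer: -82018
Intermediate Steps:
r = 6161 (r = (161 - 60)*(89 - 28) = 101*61 = 6161)
r + (-79443 - (-28)*(-214 - 98)) = 6161 + (-79443 - (-28)*(-214 - 98)) = 6161 + (-79443 - (-28)*(-312)) = 6161 + (-79443 - 1*8736) = 6161 + (-79443 - 8736) = 6161 - 88179 = -82018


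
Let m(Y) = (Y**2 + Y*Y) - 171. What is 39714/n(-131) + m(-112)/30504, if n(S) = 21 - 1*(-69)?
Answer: 67426577/152520 ≈ 442.08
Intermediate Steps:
n(S) = 90 (n(S) = 21 + 69 = 90)
m(Y) = -171 + 2*Y**2 (m(Y) = (Y**2 + Y**2) - 171 = 2*Y**2 - 171 = -171 + 2*Y**2)
39714/n(-131) + m(-112)/30504 = 39714/90 + (-171 + 2*(-112)**2)/30504 = 39714*(1/90) + (-171 + 2*12544)*(1/30504) = 6619/15 + (-171 + 25088)*(1/30504) = 6619/15 + 24917*(1/30504) = 6619/15 + 24917/30504 = 67426577/152520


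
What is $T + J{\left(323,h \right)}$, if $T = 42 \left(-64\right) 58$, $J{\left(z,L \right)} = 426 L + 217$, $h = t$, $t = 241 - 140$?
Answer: $-112661$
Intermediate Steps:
$t = 101$ ($t = 241 - 140 = 101$)
$h = 101$
$J{\left(z,L \right)} = 217 + 426 L$
$T = -155904$ ($T = \left(-2688\right) 58 = -155904$)
$T + J{\left(323,h \right)} = -155904 + \left(217 + 426 \cdot 101\right) = -155904 + \left(217 + 43026\right) = -155904 + 43243 = -112661$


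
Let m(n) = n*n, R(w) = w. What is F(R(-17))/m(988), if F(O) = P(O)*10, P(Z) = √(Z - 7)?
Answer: 5*I*√6/244036 ≈ 5.0187e-5*I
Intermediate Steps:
m(n) = n²
P(Z) = √(-7 + Z)
F(O) = 10*√(-7 + O) (F(O) = √(-7 + O)*10 = 10*√(-7 + O))
F(R(-17))/m(988) = (10*√(-7 - 17))/(988²) = (10*√(-24))/976144 = (10*(2*I*√6))*(1/976144) = (20*I*√6)*(1/976144) = 5*I*√6/244036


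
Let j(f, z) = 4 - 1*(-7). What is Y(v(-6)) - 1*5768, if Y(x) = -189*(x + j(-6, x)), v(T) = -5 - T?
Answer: -8036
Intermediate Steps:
j(f, z) = 11 (j(f, z) = 4 + 7 = 11)
Y(x) = -2079 - 189*x (Y(x) = -189*(x + 11) = -189*(11 + x) = -2079 - 189*x)
Y(v(-6)) - 1*5768 = (-2079 - 189*(-5 - 1*(-6))) - 1*5768 = (-2079 - 189*(-5 + 6)) - 5768 = (-2079 - 189*1) - 5768 = (-2079 - 189) - 5768 = -2268 - 5768 = -8036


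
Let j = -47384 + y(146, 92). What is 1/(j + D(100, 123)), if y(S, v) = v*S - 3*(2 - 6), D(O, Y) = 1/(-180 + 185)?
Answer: -5/169699 ≈ -2.9464e-5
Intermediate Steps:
D(O, Y) = 1/5
y(S, v) = 12 + S*v (y(S, v) = S*v - 3*(-4) = S*v + 12 = 12 + S*v)
j = -33940 (j = -47384 + (12 + 146*92) = -47384 + (12 + 13432) = -47384 + 13444 = -33940)
1/(j + D(100, 123)) = 1/(-33940 + 1/5) = 1/(-169699/5) = -5/169699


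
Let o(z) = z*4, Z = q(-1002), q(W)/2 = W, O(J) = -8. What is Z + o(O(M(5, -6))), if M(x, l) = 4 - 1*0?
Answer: -2036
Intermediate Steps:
M(x, l) = 4 (M(x, l) = 4 + 0 = 4)
q(W) = 2*W
Z = -2004 (Z = 2*(-1002) = -2004)
o(z) = 4*z
Z + o(O(M(5, -6))) = -2004 + 4*(-8) = -2004 - 32 = -2036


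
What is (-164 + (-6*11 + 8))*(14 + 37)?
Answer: -11322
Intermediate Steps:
(-164 + (-6*11 + 8))*(14 + 37) = (-164 + (-66 + 8))*51 = (-164 - 58)*51 = -222*51 = -11322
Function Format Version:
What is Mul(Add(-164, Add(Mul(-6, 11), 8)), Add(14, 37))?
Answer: -11322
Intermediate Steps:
Mul(Add(-164, Add(Mul(-6, 11), 8)), Add(14, 37)) = Mul(Add(-164, Add(-66, 8)), 51) = Mul(Add(-164, -58), 51) = Mul(-222, 51) = -11322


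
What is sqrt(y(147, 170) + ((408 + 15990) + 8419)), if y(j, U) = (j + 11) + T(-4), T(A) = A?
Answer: sqrt(24971) ≈ 158.02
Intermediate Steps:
y(j, U) = 7 + j (y(j, U) = (j + 11) - 4 = (11 + j) - 4 = 7 + j)
sqrt(y(147, 170) + ((408 + 15990) + 8419)) = sqrt((7 + 147) + ((408 + 15990) + 8419)) = sqrt(154 + (16398 + 8419)) = sqrt(154 + 24817) = sqrt(24971)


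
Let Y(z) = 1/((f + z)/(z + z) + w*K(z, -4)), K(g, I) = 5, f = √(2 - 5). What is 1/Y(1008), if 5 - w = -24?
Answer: 291/2 + I*√3/2016 ≈ 145.5 + 0.00085915*I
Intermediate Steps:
f = I*√3 (f = √(-3) = I*√3 ≈ 1.732*I)
w = 29 (w = 5 - 1*(-24) = 5 + 24 = 29)
Y(z) = 1/(145 + (z + I*√3)/(2*z)) (Y(z) = 1/((I*√3 + z)/(z + z) + 29*5) = 1/((z + I*√3)/((2*z)) + 145) = 1/((z + I*√3)*(1/(2*z)) + 145) = 1/((z + I*√3)/(2*z) + 145) = 1/(145 + (z + I*√3)/(2*z)))
1/Y(1008) = 1/(2*1008/(291*1008 + I*√3)) = 1/(2*1008/(293328 + I*√3)) = 1/(2016/(293328 + I*√3)) = 291/2 + I*√3/2016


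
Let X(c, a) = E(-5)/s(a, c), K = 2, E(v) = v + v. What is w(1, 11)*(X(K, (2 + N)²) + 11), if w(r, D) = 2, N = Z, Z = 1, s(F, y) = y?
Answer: 12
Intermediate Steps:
E(v) = 2*v
N = 1
X(c, a) = -10/c (X(c, a) = (2*(-5))/c = -10/c)
w(1, 11)*(X(K, (2 + N)²) + 11) = 2*(-10/2 + 11) = 2*(-10*½ + 11) = 2*(-5 + 11) = 2*6 = 12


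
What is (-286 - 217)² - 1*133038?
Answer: 119971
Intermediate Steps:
(-286 - 217)² - 1*133038 = (-503)² - 133038 = 253009 - 133038 = 119971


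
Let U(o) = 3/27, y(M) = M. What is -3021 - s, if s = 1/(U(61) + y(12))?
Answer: -329298/109 ≈ -3021.1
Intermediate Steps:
U(o) = ⅑ (U(o) = 3*(1/27) = ⅑)
s = 9/109 (s = 1/(⅑ + 12) = 1/(109/9) = 9/109 ≈ 0.082569)
-3021 - s = -3021 - 1*9/109 = -3021 - 9/109 = -329298/109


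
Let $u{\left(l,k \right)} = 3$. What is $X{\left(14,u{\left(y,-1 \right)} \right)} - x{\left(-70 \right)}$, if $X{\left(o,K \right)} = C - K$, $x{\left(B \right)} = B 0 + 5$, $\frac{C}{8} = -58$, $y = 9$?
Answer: $-472$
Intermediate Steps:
$C = -464$ ($C = 8 \left(-58\right) = -464$)
$x{\left(B \right)} = 5$ ($x{\left(B \right)} = 0 + 5 = 5$)
$X{\left(o,K \right)} = -464 - K$
$X{\left(14,u{\left(y,-1 \right)} \right)} - x{\left(-70 \right)} = \left(-464 - 3\right) - 5 = -467 - 5 = -472$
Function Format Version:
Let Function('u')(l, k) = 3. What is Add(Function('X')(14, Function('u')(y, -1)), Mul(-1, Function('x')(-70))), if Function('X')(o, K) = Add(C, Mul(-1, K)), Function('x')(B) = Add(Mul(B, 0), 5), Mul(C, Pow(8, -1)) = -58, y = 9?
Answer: -472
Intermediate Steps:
C = -464 (C = Mul(8, -58) = -464)
Function('x')(B) = 5 (Function('x')(B) = Add(0, 5) = 5)
Function('X')(o, K) = Add(-464, Mul(-1, K))
Add(Function('X')(14, Function('u')(y, -1)), Mul(-1, Function('x')(-70))) = Add(Add(-464, Mul(-1, 3)), Mul(-1, 5)) = Add(Add(-464, -3), -5) = Add(-467, -5) = -472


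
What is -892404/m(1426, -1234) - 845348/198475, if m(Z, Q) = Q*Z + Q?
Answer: -655734312782/174749100025 ≈ -3.7524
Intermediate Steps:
m(Z, Q) = Q + Q*Z
-892404/m(1426, -1234) - 845348/198475 = -892404*(-1/(1234*(1 + 1426))) - 845348/198475 = -892404/((-1234*1427)) - 845348*1/198475 = -892404/(-1760918) - 845348/198475 = -892404*(-1/1760918) - 845348/198475 = 446202/880459 - 845348/198475 = -655734312782/174749100025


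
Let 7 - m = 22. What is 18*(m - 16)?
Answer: -558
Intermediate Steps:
m = -15 (m = 7 - 1*22 = 7 - 22 = -15)
18*(m - 16) = 18*(-15 - 16) = 18*(-31) = -558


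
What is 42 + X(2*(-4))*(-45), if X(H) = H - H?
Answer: 42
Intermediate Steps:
X(H) = 0
42 + X(2*(-4))*(-45) = 42 + 0*(-45) = 42 + 0 = 42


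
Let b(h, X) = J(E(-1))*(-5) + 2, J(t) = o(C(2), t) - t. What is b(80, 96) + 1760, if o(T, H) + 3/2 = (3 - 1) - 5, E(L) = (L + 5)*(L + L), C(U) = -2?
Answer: 3489/2 ≈ 1744.5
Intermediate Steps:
E(L) = 2*L*(5 + L) (E(L) = (5 + L)*(2*L) = 2*L*(5 + L))
o(T, H) = -9/2 (o(T, H) = -3/2 + ((3 - 1) - 5) = -3/2 + (2 - 5) = -3/2 - 3 = -9/2)
J(t) = -9/2 - t
b(h, X) = -31/2 (b(h, X) = (-9/2 - 2*(-1)*(5 - 1))*(-5) + 2 = (-9/2 - 2*(-1)*4)*(-5) + 2 = (-9/2 - 1*(-8))*(-5) + 2 = (-9/2 + 8)*(-5) + 2 = (7/2)*(-5) + 2 = -35/2 + 2 = -31/2)
b(80, 96) + 1760 = -31/2 + 1760 = 3489/2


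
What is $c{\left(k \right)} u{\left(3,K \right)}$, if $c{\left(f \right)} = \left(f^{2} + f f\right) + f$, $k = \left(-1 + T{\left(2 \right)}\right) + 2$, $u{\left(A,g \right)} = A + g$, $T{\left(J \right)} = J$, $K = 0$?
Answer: $63$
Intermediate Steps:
$k = 3$ ($k = \left(-1 + 2\right) + 2 = 1 + 2 = 3$)
$c{\left(f \right)} = f + 2 f^{2}$ ($c{\left(f \right)} = \left(f^{2} + f^{2}\right) + f = 2 f^{2} + f = f + 2 f^{2}$)
$c{\left(k \right)} u{\left(3,K \right)} = 3 \left(1 + 2 \cdot 3\right) \left(3 + 0\right) = 3 \left(1 + 6\right) 3 = 3 \cdot 7 \cdot 3 = 21 \cdot 3 = 63$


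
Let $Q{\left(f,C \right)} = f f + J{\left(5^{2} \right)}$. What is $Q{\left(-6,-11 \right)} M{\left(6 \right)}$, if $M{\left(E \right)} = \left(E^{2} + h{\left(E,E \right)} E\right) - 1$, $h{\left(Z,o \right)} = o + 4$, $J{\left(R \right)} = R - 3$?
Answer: $5510$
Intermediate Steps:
$J{\left(R \right)} = -3 + R$
$h{\left(Z,o \right)} = 4 + o$
$Q{\left(f,C \right)} = 22 + f^{2}$ ($Q{\left(f,C \right)} = f f - \left(3 - 5^{2}\right) = f^{2} + \left(-3 + 25\right) = f^{2} + 22 = 22 + f^{2}$)
$M{\left(E \right)} = -1 + E^{2} + E \left(4 + E\right)$ ($M{\left(E \right)} = \left(E^{2} + \left(4 + E\right) E\right) - 1 = \left(E^{2} + E \left(4 + E\right)\right) - 1 = -1 + E^{2} + E \left(4 + E\right)$)
$Q{\left(-6,-11 \right)} M{\left(6 \right)} = \left(22 + \left(-6\right)^{2}\right) \left(-1 + 6^{2} + 6 \left(4 + 6\right)\right) = \left(22 + 36\right) \left(-1 + 36 + 6 \cdot 10\right) = 58 \left(-1 + 36 + 60\right) = 58 \cdot 95 = 5510$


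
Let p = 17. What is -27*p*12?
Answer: -5508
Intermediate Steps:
-27*p*12 = -27*17*12 = -459*12 = -5508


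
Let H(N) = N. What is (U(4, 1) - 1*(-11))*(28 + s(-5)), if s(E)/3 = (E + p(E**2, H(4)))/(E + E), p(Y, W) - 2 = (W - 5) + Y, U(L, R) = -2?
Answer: 1953/10 ≈ 195.30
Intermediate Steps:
p(Y, W) = -3 + W + Y (p(Y, W) = 2 + ((W - 5) + Y) = 2 + ((-5 + W) + Y) = 2 + (-5 + W + Y) = -3 + W + Y)
s(E) = 3*(1 + E + E**2)/(2*E) (s(E) = 3*((E + (-3 + 4 + E**2))/(E + E)) = 3*((E + (1 + E**2))/((2*E))) = 3*((1 + E + E**2)*(1/(2*E))) = 3*((1 + E + E**2)/(2*E)) = 3*(1 + E + E**2)/(2*E))
(U(4, 1) - 1*(-11))*(28 + s(-5)) = (-2 - 1*(-11))*(28 + (3/2)*(1 - 5 + (-5)**2)/(-5)) = (-2 + 11)*(28 + (3/2)*(-1/5)*(1 - 5 + 25)) = 9*(28 + (3/2)*(-1/5)*21) = 9*(28 - 63/10) = 9*(217/10) = 1953/10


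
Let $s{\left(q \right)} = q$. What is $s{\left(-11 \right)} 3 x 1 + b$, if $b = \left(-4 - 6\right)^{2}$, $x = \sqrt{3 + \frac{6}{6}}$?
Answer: $34$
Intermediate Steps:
$x = 2$ ($x = \sqrt{3 + 6 \cdot \frac{1}{6}} = \sqrt{3 + 1} = \sqrt{4} = 2$)
$b = 100$ ($b = \left(-10\right)^{2} = 100$)
$s{\left(-11 \right)} 3 x 1 + b = - 11 \cdot 3 \cdot 2 \cdot 1 + 100 = - 11 \cdot 6 \cdot 1 + 100 = \left(-11\right) 6 + 100 = -66 + 100 = 34$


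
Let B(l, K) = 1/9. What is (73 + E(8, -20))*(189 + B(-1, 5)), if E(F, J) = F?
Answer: 15318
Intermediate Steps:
B(l, K) = ⅑
(73 + E(8, -20))*(189 + B(-1, 5)) = (73 + 8)*(189 + ⅑) = 81*(1702/9) = 15318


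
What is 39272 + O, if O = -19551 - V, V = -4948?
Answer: 24669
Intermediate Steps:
O = -14603 (O = -19551 - 1*(-4948) = -19551 + 4948 = -14603)
39272 + O = 39272 - 14603 = 24669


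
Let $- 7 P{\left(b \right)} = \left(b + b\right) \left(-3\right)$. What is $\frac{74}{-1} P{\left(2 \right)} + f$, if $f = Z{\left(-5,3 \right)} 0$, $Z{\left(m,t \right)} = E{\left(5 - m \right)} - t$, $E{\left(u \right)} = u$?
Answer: $- \frac{888}{7} \approx -126.86$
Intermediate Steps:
$Z{\left(m,t \right)} = 5 - m - t$ ($Z{\left(m,t \right)} = \left(5 - m\right) - t = 5 - m - t$)
$f = 0$ ($f = \left(5 - -5 - 3\right) 0 = \left(5 + 5 - 3\right) 0 = 7 \cdot 0 = 0$)
$P{\left(b \right)} = \frac{6 b}{7}$ ($P{\left(b \right)} = - \frac{\left(b + b\right) \left(-3\right)}{7} = - \frac{2 b \left(-3\right)}{7} = - \frac{\left(-6\right) b}{7} = \frac{6 b}{7}$)
$\frac{74}{-1} P{\left(2 \right)} + f = \frac{74}{-1} \cdot \frac{6}{7} \cdot 2 + 0 = 74 \left(-1\right) \frac{12}{7} + 0 = \left(-74\right) \frac{12}{7} + 0 = - \frac{888}{7} + 0 = - \frac{888}{7}$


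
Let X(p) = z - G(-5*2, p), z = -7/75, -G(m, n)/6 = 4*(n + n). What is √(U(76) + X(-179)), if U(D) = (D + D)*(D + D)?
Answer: √3265179/15 ≈ 120.47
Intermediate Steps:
G(m, n) = -48*n (G(m, n) = -24*(n + n) = -24*2*n = -48*n)
z = -7/75 (z = -7*1/75 = -7/75 ≈ -0.093333)
U(D) = 4*D² (U(D) = (2*D)*(2*D) = 4*D²)
X(p) = -7/75 + 48*p (X(p) = -7/75 - (-48)*p = -7/75 + 48*p)
√(U(76) + X(-179)) = √(4*76² + (-7/75 + 48*(-179))) = √(4*5776 + (-7/75 - 8592)) = √(23104 - 644407/75) = √(1088393/75) = √3265179/15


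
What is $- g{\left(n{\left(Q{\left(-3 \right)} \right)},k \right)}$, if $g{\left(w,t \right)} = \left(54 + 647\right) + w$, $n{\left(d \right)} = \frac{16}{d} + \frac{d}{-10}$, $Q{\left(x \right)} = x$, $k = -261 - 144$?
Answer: $- \frac{20879}{30} \approx -695.97$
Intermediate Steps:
$k = -405$ ($k = -261 - 144 = -405$)
$n{\left(d \right)} = \frac{16}{d} - \frac{d}{10}$ ($n{\left(d \right)} = \frac{16}{d} + d \left(- \frac{1}{10}\right) = \frac{16}{d} - \frac{d}{10}$)
$g{\left(w,t \right)} = 701 + w$
$- g{\left(n{\left(Q{\left(-3 \right)} \right)},k \right)} = - (701 + \left(\frac{16}{-3} - - \frac{3}{10}\right)) = - (701 + \left(16 \left(- \frac{1}{3}\right) + \frac{3}{10}\right)) = - (701 + \left(- \frac{16}{3} + \frac{3}{10}\right)) = - (701 - \frac{151}{30}) = \left(-1\right) \frac{20879}{30} = - \frac{20879}{30}$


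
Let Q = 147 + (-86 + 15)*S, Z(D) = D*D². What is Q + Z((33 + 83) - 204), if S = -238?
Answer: -664427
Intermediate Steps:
Z(D) = D³
Q = 17045 (Q = 147 + (-86 + 15)*(-238) = 147 - 71*(-238) = 147 + 16898 = 17045)
Q + Z((33 + 83) - 204) = 17045 + ((33 + 83) - 204)³ = 17045 + (116 - 204)³ = 17045 + (-88)³ = 17045 - 681472 = -664427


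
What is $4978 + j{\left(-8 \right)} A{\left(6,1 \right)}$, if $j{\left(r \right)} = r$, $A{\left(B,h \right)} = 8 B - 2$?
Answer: $4610$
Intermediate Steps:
$A{\left(B,h \right)} = -2 + 8 B$
$4978 + j{\left(-8 \right)} A{\left(6,1 \right)} = 4978 - 8 \left(-2 + 8 \cdot 6\right) = 4978 - 8 \left(-2 + 48\right) = 4978 - 368 = 4610$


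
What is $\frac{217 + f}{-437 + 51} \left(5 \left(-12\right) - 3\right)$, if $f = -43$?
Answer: $\frac{5481}{193} \approx 28.399$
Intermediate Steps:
$\frac{217 + f}{-437 + 51} \left(5 \left(-12\right) - 3\right) = \frac{217 - 43}{-437 + 51} \left(5 \left(-12\right) - 3\right) = \frac{174}{-386} \left(-60 - 3\right) = 174 \left(- \frac{1}{386}\right) \left(-63\right) = \left(- \frac{87}{193}\right) \left(-63\right) = \frac{5481}{193}$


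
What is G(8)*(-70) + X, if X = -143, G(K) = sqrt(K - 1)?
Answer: -143 - 70*sqrt(7) ≈ -328.20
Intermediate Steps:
G(K) = sqrt(-1 + K)
G(8)*(-70) + X = sqrt(-1 + 8)*(-70) - 143 = sqrt(7)*(-70) - 143 = -70*sqrt(7) - 143 = -143 - 70*sqrt(7)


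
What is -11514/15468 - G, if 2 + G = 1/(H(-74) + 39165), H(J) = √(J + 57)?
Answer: 1241281101246/988596772469 + I*√17/1533897242 ≈ 1.2556 + 2.688e-9*I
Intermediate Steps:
H(J) = √(57 + J)
G = -2 + 1/(39165 + I*√17) (G = -2 + 1/(√(57 - 74) + 39165) = -2 + 1/(√(-17) + 39165) = -2 + 1/(I*√17 + 39165) = -2 + 1/(39165 + I*√17) ≈ -2.0 - 2.688e-9*I)
-11514/15468 - G = -11514/15468 - (-2*√17 + 78329*I)/(√17 - 39165*I) = -11514*1/15468 - (-2*√17 + 78329*I)/(√17 - 39165*I) = -1919/2578 - (-2*√17 + 78329*I)/(√17 - 39165*I)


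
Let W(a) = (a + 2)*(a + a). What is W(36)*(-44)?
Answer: -120384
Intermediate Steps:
W(a) = 2*a*(2 + a) (W(a) = (2 + a)*(2*a) = 2*a*(2 + a))
W(36)*(-44) = (2*36*(2 + 36))*(-44) = (2*36*38)*(-44) = 2736*(-44) = -120384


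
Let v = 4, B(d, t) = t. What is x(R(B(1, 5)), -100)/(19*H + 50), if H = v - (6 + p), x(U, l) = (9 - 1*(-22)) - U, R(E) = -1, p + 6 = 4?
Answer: 16/25 ≈ 0.64000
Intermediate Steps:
p = -2 (p = -6 + 4 = -2)
x(U, l) = 31 - U (x(U, l) = (9 + 22) - U = 31 - U)
H = 0 (H = 4 - (6 - 2) = 4 - 4 = 0)
x(R(B(1, 5)), -100)/(19*H + 50) = (31 - 1*(-1))/(19*0 + 50) = (31 + 1)/(0 + 50) = 32/50 = 32*(1/50) = 16/25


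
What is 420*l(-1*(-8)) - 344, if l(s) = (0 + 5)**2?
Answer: 10156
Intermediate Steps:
l(s) = 25 (l(s) = 5**2 = 25)
420*l(-1*(-8)) - 344 = 420*25 - 344 = 10500 - 344 = 10156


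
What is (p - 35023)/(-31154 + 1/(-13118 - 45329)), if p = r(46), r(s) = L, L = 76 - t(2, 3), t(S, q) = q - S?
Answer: 2042605756/1820857839 ≈ 1.1218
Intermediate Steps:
L = 75 (L = 76 - (3 - 1*2) = 76 - (3 - 2) = 76 - 1*1 = 76 - 1 = 75)
r(s) = 75
p = 75
(p - 35023)/(-31154 + 1/(-13118 - 45329)) = (75 - 35023)/(-31154 + 1/(-13118 - 45329)) = -34948/(-31154 + 1/(-58447)) = -34948/(-31154 - 1/58447) = -34948/(-1820857839/58447) = -34948*(-58447/1820857839) = 2042605756/1820857839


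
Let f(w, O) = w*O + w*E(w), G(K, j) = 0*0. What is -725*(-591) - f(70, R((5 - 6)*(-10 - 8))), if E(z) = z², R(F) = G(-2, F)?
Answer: 85475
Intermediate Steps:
G(K, j) = 0
R(F) = 0
f(w, O) = w³ + O*w (f(w, O) = w*O + w*w² = O*w + w³ = w³ + O*w)
-725*(-591) - f(70, R((5 - 6)*(-10 - 8))) = -725*(-591) - 70*(0 + 70²) = 428475 - 70*(0 + 4900) = 428475 - 70*4900 = 428475 - 1*343000 = 428475 - 343000 = 85475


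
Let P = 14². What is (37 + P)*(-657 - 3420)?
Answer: -949941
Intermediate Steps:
P = 196
(37 + P)*(-657 - 3420) = (37 + 196)*(-657 - 3420) = 233*(-4077) = -949941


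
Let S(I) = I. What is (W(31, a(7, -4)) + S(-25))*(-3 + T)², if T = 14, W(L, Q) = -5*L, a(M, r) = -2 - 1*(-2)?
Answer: -21780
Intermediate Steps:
a(M, r) = 0 (a(M, r) = -2 + 2 = 0)
(W(31, a(7, -4)) + S(-25))*(-3 + T)² = (-5*31 - 25)*(-3 + 14)² = (-155 - 25)*11² = -180*121 = -21780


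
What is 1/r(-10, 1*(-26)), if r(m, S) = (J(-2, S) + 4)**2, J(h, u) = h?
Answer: 1/4 ≈ 0.25000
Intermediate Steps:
r(m, S) = 4 (r(m, S) = (-2 + 4)**2 = 2**2 = 4)
1/r(-10, 1*(-26)) = 1/4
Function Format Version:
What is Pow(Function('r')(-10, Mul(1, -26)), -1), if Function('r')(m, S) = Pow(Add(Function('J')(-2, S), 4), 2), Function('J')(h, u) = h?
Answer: Rational(1, 4) ≈ 0.25000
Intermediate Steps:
Function('r')(m, S) = 4 (Function('r')(m, S) = Pow(Add(-2, 4), 2) = Pow(2, 2) = 4)
Pow(Function('r')(-10, Mul(1, -26)), -1) = Pow(4, -1) = Rational(1, 4)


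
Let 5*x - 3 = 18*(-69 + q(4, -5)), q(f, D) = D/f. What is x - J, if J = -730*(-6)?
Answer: -46323/10 ≈ -4632.3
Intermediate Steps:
x = -2523/10 (x = 3/5 + (18*(-69 - 5/4))/5 = 3/5 + (18*(-281/4))/5 = 3/5 + (1/5)*(-2529/2) = 3/5 - 2529/10 = -2523/10 ≈ -252.30)
J = 4380
x - J = -2523/10 - 1*4380 = -2523/10 - 4380 = -46323/10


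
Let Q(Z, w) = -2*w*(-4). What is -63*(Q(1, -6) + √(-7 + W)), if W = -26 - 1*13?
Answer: 3024 - 63*I*√46 ≈ 3024.0 - 427.29*I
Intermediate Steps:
W = -39 (W = -26 - 13 = -39)
Q(Z, w) = 8*w
-63*(Q(1, -6) + √(-7 + W)) = -63*(8*(-6) + √(-7 - 39)) = -63*(-48 + √(-46)) = -63*(-48 + I*√46) = 3024 - 63*I*√46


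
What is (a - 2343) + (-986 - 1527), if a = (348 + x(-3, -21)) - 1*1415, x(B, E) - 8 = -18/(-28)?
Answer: -82801/14 ≈ -5914.4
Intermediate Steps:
x(B, E) = 121/14 (x(B, E) = 8 - 18/(-28) = 8 - 18*(-1/28) = 8 + 9/14 = 121/14)
a = -14817/14 (a = (348 + 121/14) - 1*1415 = 4993/14 - 1415 = -14817/14 ≈ -1058.4)
(a - 2343) + (-986 - 1527) = (-14817/14 - 2343) + (-986 - 1527) = -47619/14 - 2513 = -82801/14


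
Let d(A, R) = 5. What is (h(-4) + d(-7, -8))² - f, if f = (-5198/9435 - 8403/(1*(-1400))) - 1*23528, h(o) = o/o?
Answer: 62236974179/2641800 ≈ 23559.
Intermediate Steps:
h(o) = 1
f = -62141869379/2641800 (f = (-5198*1/9435 - 8403/(-1400)) - 23528 = (-5198/9435 - 8403*(-1/1400)) - 23528 = (-5198/9435 + 8403/1400) - 23528 = 14401021/2641800 - 23528 = -62141869379/2641800 ≈ -23523.)
(h(-4) + d(-7, -8))² - f = (1 + 5)² - 1*(-62141869379/2641800) = 6² + 62141869379/2641800 = 36 + 62141869379/2641800 = 62236974179/2641800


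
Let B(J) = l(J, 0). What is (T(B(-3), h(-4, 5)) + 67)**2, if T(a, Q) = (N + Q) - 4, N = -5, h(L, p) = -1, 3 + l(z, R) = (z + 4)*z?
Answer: 3249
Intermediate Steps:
l(z, R) = -3 + z*(4 + z) (l(z, R) = -3 + (z + 4)*z = -3 + (4 + z)*z = -3 + z*(4 + z))
B(J) = -3 + J**2 + 4*J
T(a, Q) = -9 + Q (T(a, Q) = (-5 + Q) - 4 = -9 + Q)
(T(B(-3), h(-4, 5)) + 67)**2 = ((-9 - 1) + 67)**2 = (-10 + 67)**2 = 57**2 = 3249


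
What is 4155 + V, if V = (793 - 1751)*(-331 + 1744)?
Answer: -1349499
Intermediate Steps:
V = -1353654 (V = -958*1413 = -1353654)
4155 + V = 4155 - 1353654 = -1349499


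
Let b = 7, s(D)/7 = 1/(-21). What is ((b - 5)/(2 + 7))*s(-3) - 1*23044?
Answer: -622190/27 ≈ -23044.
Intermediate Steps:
s(D) = -⅓ (s(D) = 7/(-21) = 7*(-1/21) = -⅓)
((b - 5)/(2 + 7))*s(-3) - 1*23044 = ((7 - 5)/(2 + 7))*(-⅓) - 1*23044 = (2/9)*(-⅓) - 23044 = -2/27 - 23044 = -622190/27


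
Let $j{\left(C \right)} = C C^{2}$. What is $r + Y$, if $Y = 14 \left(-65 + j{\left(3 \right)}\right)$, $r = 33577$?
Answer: $33045$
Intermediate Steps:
$j{\left(C \right)} = C^{3}$
$Y = -532$ ($Y = 14 \left(-65 + 3^{3}\right) = 14 \left(-65 + 27\right) = 14 \left(-38\right) = -532$)
$r + Y = 33577 - 532 = 33045$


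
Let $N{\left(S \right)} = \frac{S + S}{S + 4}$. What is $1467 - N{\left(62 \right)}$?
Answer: $\frac{48349}{33} \approx 1465.1$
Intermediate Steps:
$N{\left(S \right)} = \frac{2 S}{4 + S}$
$1467 - N{\left(62 \right)} = 1467 - 2 \cdot 62 \frac{1}{4 + 62} = 1467 - 2 \cdot 62 \cdot \frac{1}{66} = 1467 - \frac{62}{33} = \frac{48349}{33}$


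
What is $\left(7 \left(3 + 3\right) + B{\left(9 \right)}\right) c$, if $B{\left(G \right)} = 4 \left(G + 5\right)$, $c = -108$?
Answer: $-10584$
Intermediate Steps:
$B{\left(G \right)} = 20 + 4 G$ ($B{\left(G \right)} = 4 \left(5 + G\right) = 20 + 4 G$)
$\left(7 \left(3 + 3\right) + B{\left(9 \right)}\right) c = \left(7 \left(3 + 3\right) + \left(20 + 4 \cdot 9\right)\right) \left(-108\right) = \left(7 \cdot 6 + \left(20 + 36\right)\right) \left(-108\right) = \left(42 + 56\right) \left(-108\right) = 98 \left(-108\right) = -10584$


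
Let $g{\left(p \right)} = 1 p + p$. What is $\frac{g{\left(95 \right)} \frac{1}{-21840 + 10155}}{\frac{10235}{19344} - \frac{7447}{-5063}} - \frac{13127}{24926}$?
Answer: $- \frac{107048545869459}{200177153870518} \approx -0.53477$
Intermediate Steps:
$g{\left(p \right)} = 2 p$ ($g{\left(p \right)} = p + p = 2 p$)
$\frac{g{\left(95 \right)} \frac{1}{-21840 + 10155}}{\frac{10235}{19344} - \frac{7447}{-5063}} - \frac{13127}{24926} = \frac{2 \cdot 95 \frac{1}{-21840 + 10155}}{\frac{10235}{19344} - \frac{7447}{-5063}} - \frac{13127}{24926} = \frac{190 \frac{1}{-11685}}{10235 \cdot \frac{1}{19344} - - \frac{7447}{5063}} - \frac{13127}{24926} = \frac{190 \left(- \frac{1}{11685}\right)}{\frac{10235}{19344} + \frac{7447}{5063}} - \frac{13127}{24926} = - \frac{2}{123 \cdot \frac{195874573}{97938672}} - \frac{13127}{24926} = \left(- \frac{2}{123}\right) \frac{97938672}{195874573} - \frac{13127}{24926} = - \frac{65292448}{8030857493} - \frac{13127}{24926} = - \frac{107048545869459}{200177153870518}$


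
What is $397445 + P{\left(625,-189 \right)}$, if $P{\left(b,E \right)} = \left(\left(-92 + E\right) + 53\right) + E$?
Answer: $397028$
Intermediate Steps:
$P{\left(b,E \right)} = -39 + 2 E$ ($P{\left(b,E \right)} = \left(-39 + E\right) + E = -39 + 2 E$)
$397445 + P{\left(625,-189 \right)} = 397445 + \left(-39 + 2 \left(-189\right)\right) = 397445 - 417 = 397028$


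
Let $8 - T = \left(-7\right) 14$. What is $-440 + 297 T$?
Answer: $31042$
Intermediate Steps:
$T = 106$ ($T = 8 - \left(-7\right) 14 = 8 - -98 = 8 + 98 = 106$)
$-440 + 297 T = -440 + 297 \cdot 106 = -440 + 31482 = 31042$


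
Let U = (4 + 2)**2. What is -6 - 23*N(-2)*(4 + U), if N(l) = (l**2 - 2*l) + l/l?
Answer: -8286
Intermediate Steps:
N(l) = 1 + l**2 - 2*l (N(l) = (l**2 - 2*l) + 1 = 1 + l**2 - 2*l)
U = 36 (U = 6**2 = 36)
-6 - 23*N(-2)*(4 + U) = -6 - 23*(1 + (-2)**2 - 2*(-2))*(4 + 36) = -6 - 23*(1 + 4 + 4)*40 = -6 - 207*40 = -6 - 23*360 = -6 - 8280 = -8286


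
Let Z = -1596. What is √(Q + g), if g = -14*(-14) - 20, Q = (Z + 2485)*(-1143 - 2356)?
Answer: I*√3110435 ≈ 1763.6*I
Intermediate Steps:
Q = -3110611 (Q = (-1596 + 2485)*(-1143 - 2356) = 889*(-3499) = -3110611)
g = 176 (g = 196 - 20 = 176)
√(Q + g) = √(-3110611 + 176) = √(-3110435) = I*√3110435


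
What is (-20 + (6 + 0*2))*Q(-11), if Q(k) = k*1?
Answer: 154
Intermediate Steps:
Q(k) = k
(-20 + (6 + 0*2))*Q(-11) = (-20 + (6 + 0*2))*(-11) = (-20 + (6 + 0))*(-11) = (-20 + 6)*(-11) = -14*(-11) = 154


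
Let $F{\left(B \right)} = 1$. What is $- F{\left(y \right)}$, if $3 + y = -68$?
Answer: $-1$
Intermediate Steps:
$y = -71$ ($y = -3 - 68 = -71$)
$- F{\left(y \right)} = \left(-1\right) 1 = -1$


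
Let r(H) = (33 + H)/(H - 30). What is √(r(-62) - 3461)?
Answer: I*√7322809/46 ≈ 58.828*I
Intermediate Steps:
r(H) = (33 + H)/(-30 + H)
√(r(-62) - 3461) = √((33 - 62)/(-30 - 62) - 3461) = √(-29/(-92) - 3461) = √(-1/92*(-29) - 3461) = √(29/92 - 3461) = √(-318383/92) = I*√7322809/46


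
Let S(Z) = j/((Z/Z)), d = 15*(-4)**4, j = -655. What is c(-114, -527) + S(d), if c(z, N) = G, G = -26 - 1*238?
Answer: -919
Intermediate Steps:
G = -264 (G = -26 - 238 = -264)
c(z, N) = -264
d = 3840 (d = 15*256 = 3840)
S(Z) = -655 (S(Z) = -655/(Z/Z) = -655/1 = -655*1 = -655)
c(-114, -527) + S(d) = -264 - 655 = -919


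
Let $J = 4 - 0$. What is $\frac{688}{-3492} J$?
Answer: $- \frac{688}{873} \approx -0.78809$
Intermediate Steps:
$J = 4$ ($J = 4 + 0 = 4$)
$\frac{688}{-3492} J = \frac{688}{-3492} \cdot 4 = 688 \left(- \frac{1}{3492}\right) 4 = \left(- \frac{172}{873}\right) 4 = - \frac{688}{873}$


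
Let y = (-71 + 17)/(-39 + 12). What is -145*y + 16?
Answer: -274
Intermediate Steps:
y = 2 (y = -54/(-27) = -54*(-1/27) = 2)
-145*y + 16 = -145*2 + 16 = -290 + 16 = -274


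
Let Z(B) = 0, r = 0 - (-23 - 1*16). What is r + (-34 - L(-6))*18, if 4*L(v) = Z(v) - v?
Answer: -600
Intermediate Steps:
r = 39 (r = 0 - (-23 - 16) = 0 - 1*(-39) = 0 + 39 = 39)
L(v) = -v/4 (L(v) = (0 - v)/4 = (-v)/4 = -v/4)
r + (-34 - L(-6))*18 = 39 + (-34 - (-1)*(-6)/4)*18 = 39 + (-34 - 1*3/2)*18 = 39 + (-34 - 3/2)*18 = 39 - 71/2*18 = 39 - 639 = -600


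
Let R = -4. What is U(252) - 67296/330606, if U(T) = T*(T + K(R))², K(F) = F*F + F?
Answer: 967760451376/55101 ≈ 1.7563e+7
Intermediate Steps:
K(F) = F + F² (K(F) = F² + F = F + F²)
U(T) = T*(12 + T)² (U(T) = T*(T - 4*(1 - 4))² = T*(T - 4*(-3))² = T*(T + 12)² = T*(12 + T)²)
U(252) - 67296/330606 = 252*(12 + 252)² - 67296/330606 = 252*264² - 67296*1/330606 = 252*69696 - 11216/55101 = 17563392 - 11216/55101 = 967760451376/55101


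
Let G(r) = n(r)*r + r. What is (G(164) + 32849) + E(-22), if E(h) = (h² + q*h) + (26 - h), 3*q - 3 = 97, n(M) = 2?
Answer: 99419/3 ≈ 33140.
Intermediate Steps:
q = 100/3 (q = 1 + (⅓)*97 = 1 + 97/3 = 100/3 ≈ 33.333)
E(h) = 26 + h² + 97*h/3 (E(h) = (h² + 100*h/3) + (26 - h) = 26 + h² + 97*h/3)
G(r) = 3*r (G(r) = 2*r + r = 3*r)
(G(164) + 32849) + E(-22) = (3*164 + 32849) + (26 + (-22)² + (97/3)*(-22)) = (492 + 32849) + (26 + 484 - 2134/3) = 33341 - 604/3 = 99419/3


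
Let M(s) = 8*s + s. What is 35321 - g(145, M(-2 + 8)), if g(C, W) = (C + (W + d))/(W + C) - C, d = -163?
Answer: 7057698/199 ≈ 35466.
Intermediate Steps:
M(s) = 9*s
g(C, W) = -C + (-163 + C + W)/(C + W) (g(C, W) = (C + (W - 163))/(W + C) - C = (C + (-163 + W))/(C + W) - C = (-163 + C + W)/(C + W) - C = -C + (-163 + C + W)/(C + W))
35321 - g(145, M(-2 + 8)) = 35321 - (-163 + 145 + 9*(-2 + 8) - 1*145**2 - 1*145*9*(-2 + 8))/(145 + 9*(-2 + 8)) = 35321 - (-163 + 145 + 9*6 - 1*21025 - 1*145*9*6)/(145 + 9*6) = 35321 - (-163 + 145 + 54 - 21025 - 1*145*54)/(145 + 54) = 35321 - (-163 + 145 + 54 - 21025 - 7830)/199 = 35321 - (-28819)/199 = 35321 - 1*(-28819/199) = 35321 + 28819/199 = 7057698/199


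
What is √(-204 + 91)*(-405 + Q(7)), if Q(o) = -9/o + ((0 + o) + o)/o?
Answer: -2830*I*√113/7 ≈ -4297.6*I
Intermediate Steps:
Q(o) = 2 - 9/o (Q(o) = -9/o + (o + o)/o = -9/o + (2*o)/o = -9/o + 2 = 2 - 9/o)
√(-204 + 91)*(-405 + Q(7)) = √(-204 + 91)*(-405 + (2 - 9/7)) = √(-113)*(-405 + (2 - 9*⅐)) = (I*√113)*(-405 + (2 - 9/7)) = (I*√113)*(-405 + 5/7) = (I*√113)*(-2830/7) = -2830*I*√113/7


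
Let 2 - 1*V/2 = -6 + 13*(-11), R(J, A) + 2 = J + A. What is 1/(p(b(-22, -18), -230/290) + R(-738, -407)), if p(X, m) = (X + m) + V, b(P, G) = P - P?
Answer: -29/24528 ≈ -0.0011823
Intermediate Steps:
b(P, G) = 0
R(J, A) = -2 + A + J (R(J, A) = -2 + (J + A) = -2 + (A + J) = -2 + A + J)
V = 302 (V = 4 - 2*(-6 + 13*(-11)) = 4 - 2*(-6 - 143) = 4 - 2*(-149) = 4 + 298 = 302)
p(X, m) = 302 + X + m (p(X, m) = (X + m) + 302 = 302 + X + m)
1/(p(b(-22, -18), -230/290) + R(-738, -407)) = 1/((302 + 0 - 230/290) + (-2 - 407 - 738)) = 1/((302 + 0 - 230*1/290) - 1147) = 1/((302 + 0 - 23/29) - 1147) = 1/(8735/29 - 1147) = 1/(-24528/29) = -29/24528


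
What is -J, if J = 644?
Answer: -644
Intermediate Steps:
-J = -1*644 = -644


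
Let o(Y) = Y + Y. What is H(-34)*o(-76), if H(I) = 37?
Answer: -5624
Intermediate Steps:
o(Y) = 2*Y
H(-34)*o(-76) = 37*(2*(-76)) = 37*(-152) = -5624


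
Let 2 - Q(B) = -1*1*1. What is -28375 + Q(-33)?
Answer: -28372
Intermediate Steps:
Q(B) = 3 (Q(B) = 2 - (-1*1) = 2 - (-1) = 2 - 1*(-1) = 2 + 1 = 3)
-28375 + Q(-33) = -28375 + 3 = -28372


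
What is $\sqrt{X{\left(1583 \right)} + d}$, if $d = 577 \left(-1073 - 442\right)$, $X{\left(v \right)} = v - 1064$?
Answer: $2 i \sqrt{218409} \approx 934.68 i$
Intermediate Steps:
$X{\left(v \right)} = -1064 + v$
$d = -874155$ ($d = 577 \left(-1515\right) = -874155$)
$\sqrt{X{\left(1583 \right)} + d} = \sqrt{\left(-1064 + 1583\right) - 874155} = \sqrt{519 - 874155} = \sqrt{-873636} = 2 i \sqrt{218409}$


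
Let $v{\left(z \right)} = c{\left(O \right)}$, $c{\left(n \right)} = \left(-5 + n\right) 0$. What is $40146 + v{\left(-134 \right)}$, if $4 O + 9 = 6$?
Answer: $40146$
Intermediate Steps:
$O = - \frac{3}{4}$ ($O = - \frac{9}{4} + \frac{1}{4} \cdot 6 = - \frac{9}{4} + \frac{3}{2} = - \frac{3}{4} \approx -0.75$)
$c{\left(n \right)} = 0$
$v{\left(z \right)} = 0$
$40146 + v{\left(-134 \right)} = 40146 + 0 = 40146$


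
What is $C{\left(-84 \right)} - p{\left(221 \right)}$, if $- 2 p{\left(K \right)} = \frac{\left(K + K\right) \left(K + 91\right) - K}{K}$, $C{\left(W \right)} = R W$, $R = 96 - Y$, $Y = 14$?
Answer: $- \frac{13153}{2} \approx -6576.5$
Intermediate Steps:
$R = 82$ ($R = 96 - 14 = 82$)
$C{\left(W \right)} = 82 W$
$p{\left(K \right)} = - \frac{- K + 2 K \left(91 + K\right)}{2 K}$ ($p{\left(K \right)} = - \frac{\left(\left(K + K\right) \left(K + 91\right) - K\right) \frac{1}{K}}{2} = - \frac{\left(2 K \left(91 + K\right) - K\right) \frac{1}{K}}{2} = - \frac{\left(- K + 2 K \left(91 + K\right)\right) \frac{1}{K}}{2} = - \frac{\frac{1}{K} \left(- K + 2 K \left(91 + K\right)\right)}{2} = - \frac{- K + 2 K \left(91 + K\right)}{2 K}$)
$C{\left(-84 \right)} - p{\left(221 \right)} = 82 \left(-84\right) - \left(- \frac{181}{2} - 221\right) = -6888 - \left(- \frac{181}{2} - 221\right) = -6888 - - \frac{623}{2} = -6888 + \frac{623}{2} = - \frac{13153}{2}$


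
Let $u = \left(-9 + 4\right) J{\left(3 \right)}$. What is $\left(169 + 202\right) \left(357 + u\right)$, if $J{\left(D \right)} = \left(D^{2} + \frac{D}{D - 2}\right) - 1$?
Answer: $112042$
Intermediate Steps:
$J{\left(D \right)} = -1 + D^{2} + \frac{D}{-2 + D}$ ($J{\left(D \right)} = \left(D^{2} + \frac{D}{-2 + D}\right) - 1 = -1 + D^{2} + \frac{D}{-2 + D}$)
$u = -55$ ($u = \left(-9 + 4\right) \frac{2 + 3^{3} - 2 \cdot 3^{2}}{-2 + 3} = - 5 \frac{2 + 27 - 18}{1} = - 5 \cdot 1 \left(2 + 27 - 18\right) = - 5 \cdot 1 \cdot 11 = \left(-5\right) 11 = -55$)
$\left(169 + 202\right) \left(357 + u\right) = \left(169 + 202\right) \left(357 - 55\right) = 371 \cdot 302 = 112042$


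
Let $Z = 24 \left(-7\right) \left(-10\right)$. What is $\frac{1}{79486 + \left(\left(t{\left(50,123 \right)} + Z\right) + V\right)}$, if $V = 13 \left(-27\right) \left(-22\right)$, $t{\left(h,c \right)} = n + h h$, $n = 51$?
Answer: $\frac{1}{91439} \approx 1.0936 \cdot 10^{-5}$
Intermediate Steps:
$Z = 1680$ ($Z = \left(-168\right) \left(-10\right) = 1680$)
$t{\left(h,c \right)} = 51 + h^{2}$ ($t{\left(h,c \right)} = 51 + h h = 51 + h^{2}$)
$V = 7722$ ($V = \left(-351\right) \left(-22\right) = 7722$)
$\frac{1}{79486 + \left(\left(t{\left(50,123 \right)} + Z\right) + V\right)} = \frac{1}{79486 + \left(\left(\left(51 + 50^{2}\right) + 1680\right) + 7722\right)} = \frac{1}{79486 + \left(\left(\left(51 + 2500\right) + 1680\right) + 7722\right)} = \frac{1}{79486 + \left(\left(2551 + 1680\right) + 7722\right)} = \frac{1}{79486 + \left(4231 + 7722\right)} = \frac{1}{79486 + 11953} = \frac{1}{91439}$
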